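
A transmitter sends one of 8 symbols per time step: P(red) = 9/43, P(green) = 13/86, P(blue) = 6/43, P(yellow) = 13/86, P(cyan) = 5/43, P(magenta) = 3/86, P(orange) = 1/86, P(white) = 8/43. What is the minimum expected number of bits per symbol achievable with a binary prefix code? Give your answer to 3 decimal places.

Repeatedly combine the two least-probable nodes; the expected code length is the sum of the merged weights.
merge 1/86 + 3/86 → 2/43
merge 2/43 + 5/43 → 7/43
merge 6/43 + 13/86 → 25/86
merge 13/86 + 7/43 → 27/86
merge 8/43 + 9/43 → 17/43
merge 25/86 + 27/86 → 26/43
merge 17/43 + 26/43 → 1
L = 2/43 + 7/43 + 25/86 + 27/86 + 17/43 + 26/43 + 1 = 121/43 ≈ 2.814 bits/symbol.

2.814 bits/symbol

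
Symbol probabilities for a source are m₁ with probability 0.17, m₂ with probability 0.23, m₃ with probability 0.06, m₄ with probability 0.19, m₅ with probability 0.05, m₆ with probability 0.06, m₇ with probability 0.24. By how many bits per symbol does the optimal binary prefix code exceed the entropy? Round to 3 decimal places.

0.045 bits

Entropy H = −Σ p log₂ p ≈ 2.5748 bits.
Huffman merges: 1/20+3/50→11/100; 3/50+11/100→17/100; 17/100+17/100→17/50; 19/100+23/100→21/50; 6/25+17/50→29/50; 21/50+29/50→1. L = 131/50 ≈ 2.6200.
L − H = 2.6200 − 2.5748 = 0.045 bits.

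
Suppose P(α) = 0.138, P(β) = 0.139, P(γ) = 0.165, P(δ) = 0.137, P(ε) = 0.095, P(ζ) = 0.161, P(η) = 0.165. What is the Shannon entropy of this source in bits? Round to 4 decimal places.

2.7875 bits

H = −Σ pᵢ log₂ pᵢ.
−0.138·log₂(0.138) = 0.3943
−0.139·log₂(0.139) = 0.3957
−0.165·log₂(0.165) = 0.4289
−0.137·log₂(0.137) = 0.3929
−0.095·log₂(0.095) = 0.3226
−0.161·log₂(0.161) = 0.4242
−0.165·log₂(0.165) = 0.4289
Sum ≈ 2.7875 → 2.7875 bits.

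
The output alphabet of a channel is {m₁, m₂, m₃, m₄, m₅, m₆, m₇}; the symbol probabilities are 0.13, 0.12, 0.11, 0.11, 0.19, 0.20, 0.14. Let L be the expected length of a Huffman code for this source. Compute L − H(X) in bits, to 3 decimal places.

0.033 bits

Entropy H = −Σ p log₂ p ≈ 2.7670 bits.
Huffman merges: 11/100+11/100→11/50; 3/25+13/100→1/4; 7/50+19/100→33/100; 1/5+11/50→21/50; 1/4+33/100→29/50; 21/50+29/50→1. L = 14/5 ≈ 2.8000.
L − H = 2.8000 − 2.7670 = 0.033 bits.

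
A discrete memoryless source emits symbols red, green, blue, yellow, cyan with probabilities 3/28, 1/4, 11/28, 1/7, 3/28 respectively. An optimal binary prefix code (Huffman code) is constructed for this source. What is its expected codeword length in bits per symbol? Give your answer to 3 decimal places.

Repeatedly combine the two least-probable nodes; the expected code length is the sum of the merged weights.
merge 3/28 + 3/28 → 3/14
merge 1/7 + 3/14 → 5/14
merge 1/4 + 5/14 → 17/28
merge 11/28 + 17/28 → 1
L = 3/14 + 5/14 + 17/28 + 1 = 61/28 ≈ 2.179 bits/symbol.

2.179 bits/symbol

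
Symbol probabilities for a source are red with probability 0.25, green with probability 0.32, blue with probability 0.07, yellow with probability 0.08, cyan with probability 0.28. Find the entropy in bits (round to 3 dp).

2.100 bits

H = −Σ pᵢ log₂ pᵢ.
−0.25·log₂(0.25) = 0.5000
−0.32·log₂(0.32) = 0.5260
−0.07·log₂(0.07) = 0.2686
−0.08·log₂(0.08) = 0.2915
−0.28·log₂(0.28) = 0.5142
Sum ≈ 2.1003 → 2.100 bits.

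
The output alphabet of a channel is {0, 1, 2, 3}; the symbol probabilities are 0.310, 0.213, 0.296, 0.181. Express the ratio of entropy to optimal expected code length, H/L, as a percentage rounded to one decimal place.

Entropy H = −Σ p log₂ p ≈ 1.9652 bits.
Huffman merges: 181/1000+213/1000→197/500; 37/125+31/100→303/500; 197/500+303/500→1. L = 2 ≈ 2.0000.
Efficiency = H/L = 1.9652/2.0000 = 98.3%.

98.3%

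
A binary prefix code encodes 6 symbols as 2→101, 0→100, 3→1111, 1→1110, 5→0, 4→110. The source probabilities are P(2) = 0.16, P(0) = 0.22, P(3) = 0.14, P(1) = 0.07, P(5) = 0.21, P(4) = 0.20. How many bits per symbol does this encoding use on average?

2.79 bits/symbol

L̄ = Σ pᵢ·ℓᵢ = 0.16·3 + 0.22·3 + 0.14·4 + 0.07·4 + 0.21·1 + 0.20·3 = 2.79 bits/symbol.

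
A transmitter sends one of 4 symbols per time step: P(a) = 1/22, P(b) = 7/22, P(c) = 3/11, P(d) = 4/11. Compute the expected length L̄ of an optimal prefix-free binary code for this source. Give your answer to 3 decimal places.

1.955 bits/symbol

Repeatedly combine the two least-probable nodes; the expected code length is the sum of the merged weights.
merge 1/22 + 3/11 → 7/22
merge 7/22 + 7/22 → 7/11
merge 4/11 + 7/11 → 1
L = 7/22 + 7/11 + 1 = 43/22 ≈ 1.955 bits/symbol.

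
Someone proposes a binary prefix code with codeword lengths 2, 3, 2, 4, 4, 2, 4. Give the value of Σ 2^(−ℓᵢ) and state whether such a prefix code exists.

With common denominator 2^4 = 16: Σ 2^(−ℓᵢ) = 4/16 + 2/16 + 4/16 + 1/16 + 1/16 + 4/16 + 1/16 = 17/16 = 1.0625.
Kraft's inequality requires Σ ≤ 1; here Σ = 1.0625 > 1, so no such prefix code exists.

1.0625; no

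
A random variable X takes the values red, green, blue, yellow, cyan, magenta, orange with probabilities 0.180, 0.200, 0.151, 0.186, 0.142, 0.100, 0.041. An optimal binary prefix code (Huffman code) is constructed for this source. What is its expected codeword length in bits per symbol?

Repeatedly combine the two least-probable nodes; the expected code length is the sum of the merged weights.
merge 41/1000 + 1/10 → 141/1000
merge 141/1000 + 71/500 → 283/1000
merge 151/1000 + 9/50 → 331/1000
merge 93/500 + 1/5 → 193/500
merge 283/1000 + 331/1000 → 307/500
merge 193/500 + 307/500 → 1
L = 141/1000 + 283/1000 + 331/1000 + 193/500 + 307/500 + 1 = 551/200 = 2.755 bits/symbol.

2.755 bits/symbol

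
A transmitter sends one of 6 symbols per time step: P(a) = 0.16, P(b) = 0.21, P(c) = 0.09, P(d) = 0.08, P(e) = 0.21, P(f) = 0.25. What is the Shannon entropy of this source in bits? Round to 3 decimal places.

H = −Σ pᵢ log₂ pᵢ.
−0.16·log₂(0.16) = 0.4230
−0.21·log₂(0.21) = 0.4728
−0.09·log₂(0.09) = 0.3127
−0.08·log₂(0.08) = 0.2915
−0.21·log₂(0.21) = 0.4728
−0.25·log₂(0.25) = 0.5000
Sum ≈ 2.4728 → 2.473 bits.

2.473 bits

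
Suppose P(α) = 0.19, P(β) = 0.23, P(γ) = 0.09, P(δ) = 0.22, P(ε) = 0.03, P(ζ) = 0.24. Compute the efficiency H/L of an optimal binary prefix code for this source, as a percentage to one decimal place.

98.0%

Entropy H = −Σ p log₂ p ≈ 2.3820 bits.
Huffman merges: 3/100+9/100→3/25; 3/25+19/100→31/100; 11/50+23/100→9/20; 6/25+31/100→11/20; 9/20+11/20→1. L = 243/100 ≈ 2.4300.
Efficiency = H/L = 2.3820/2.4300 = 98.0%.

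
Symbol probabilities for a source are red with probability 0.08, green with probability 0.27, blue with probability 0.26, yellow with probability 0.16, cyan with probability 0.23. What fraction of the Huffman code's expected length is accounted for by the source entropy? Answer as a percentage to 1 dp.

Entropy H = −Σ p log₂ p ≈ 2.2175 bits.
Huffman merges: 2/25+4/25→6/25; 23/100+6/25→47/100; 13/50+27/100→53/100; 47/100+53/100→1. L = 56/25 ≈ 2.2400.
Efficiency = H/L = 2.2175/2.2400 = 99.0%.

99.0%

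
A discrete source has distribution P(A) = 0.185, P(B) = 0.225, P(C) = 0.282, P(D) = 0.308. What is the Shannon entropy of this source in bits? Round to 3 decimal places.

H = −Σ pᵢ log₂ pᵢ.
−0.185·log₂(0.185) = 0.4504
−0.225·log₂(0.225) = 0.4842
−0.282·log₂(0.282) = 0.5150
−0.308·log₂(0.308) = 0.5233
Sum ≈ 1.9729 → 1.973 bits.

1.973 bits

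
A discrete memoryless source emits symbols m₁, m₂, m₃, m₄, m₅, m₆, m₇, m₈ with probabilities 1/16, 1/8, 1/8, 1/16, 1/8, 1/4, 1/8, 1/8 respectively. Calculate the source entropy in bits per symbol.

2.875 bits

Each probability is a power of 1/2, so log₂(1/p) is an integer.
H = Σ p·log₂(1/p) = 1/16·4 + 1/8·3 + 1/8·3 + 1/16·4 + 1/8·3 + 1/4·2 + 1/8·3 + 1/8·3 = 2.875 bits.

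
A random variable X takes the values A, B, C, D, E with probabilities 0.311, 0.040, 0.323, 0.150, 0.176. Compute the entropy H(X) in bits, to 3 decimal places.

H = −Σ pᵢ log₂ pᵢ.
−0.311·log₂(0.311) = 0.5240
−0.040·log₂(0.040) = 0.1858
−0.323·log₂(0.323) = 0.5266
−0.150·log₂(0.150) = 0.4105
−0.176·log₂(0.176) = 0.4411
Sum ≈ 2.0881 → 2.088 bits.

2.088 bits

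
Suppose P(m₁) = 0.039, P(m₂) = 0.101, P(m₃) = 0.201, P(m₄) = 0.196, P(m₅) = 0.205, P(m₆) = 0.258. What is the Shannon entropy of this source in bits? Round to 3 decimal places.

H = −Σ pᵢ log₂ pᵢ.
−0.039·log₂(0.039) = 0.1825
−0.101·log₂(0.101) = 0.3341
−0.201·log₂(0.201) = 0.4653
−0.196·log₂(0.196) = 0.4608
−0.205·log₂(0.205) = 0.4687
−0.258·log₂(0.258) = 0.5043
Sum ≈ 2.4156 → 2.416 bits.

2.416 bits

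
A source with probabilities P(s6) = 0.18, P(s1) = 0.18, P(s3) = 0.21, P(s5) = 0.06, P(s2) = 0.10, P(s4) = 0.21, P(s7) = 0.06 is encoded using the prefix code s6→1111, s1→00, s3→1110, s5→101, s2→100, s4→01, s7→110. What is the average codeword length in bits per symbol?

3 bits/symbol

L̄ = Σ pᵢ·ℓᵢ = 0.18·4 + 0.18·2 + 0.21·4 + 0.06·3 + 0.10·3 + 0.21·2 + 0.06·3 = 3 bits/symbol.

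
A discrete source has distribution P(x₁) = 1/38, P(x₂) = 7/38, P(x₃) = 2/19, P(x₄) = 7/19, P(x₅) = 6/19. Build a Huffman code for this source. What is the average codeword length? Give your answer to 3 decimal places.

2.079 bits/symbol

Repeatedly combine the two least-probable nodes; the expected code length is the sum of the merged weights.
merge 1/38 + 2/19 → 5/38
merge 5/38 + 7/38 → 6/19
merge 6/19 + 6/19 → 12/19
merge 7/19 + 12/19 → 1
L = 5/38 + 6/19 + 12/19 + 1 = 79/38 ≈ 2.079 bits/symbol.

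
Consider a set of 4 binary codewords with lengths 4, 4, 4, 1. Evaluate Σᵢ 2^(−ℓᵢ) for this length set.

With common denominator 2^4 = 16: Σ 2^(−ℓᵢ) = 1/16 + 1/16 + 1/16 + 8/16 = 11/16 = 0.6875.

0.6875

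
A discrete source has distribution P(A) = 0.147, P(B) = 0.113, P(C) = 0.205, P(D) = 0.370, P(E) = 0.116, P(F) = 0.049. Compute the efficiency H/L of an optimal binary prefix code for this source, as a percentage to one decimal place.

96.4%

Entropy H = −Σ p log₂ p ≈ 2.3352 bits.
Huffman merges: 49/1000+113/1000→81/500; 29/250+147/1000→263/1000; 81/500+41/200→367/1000; 263/1000+367/1000→63/100; 37/100+63/100→1. L = 1211/500 ≈ 2.4220.
Efficiency = H/L = 2.3352/2.4220 = 96.4%.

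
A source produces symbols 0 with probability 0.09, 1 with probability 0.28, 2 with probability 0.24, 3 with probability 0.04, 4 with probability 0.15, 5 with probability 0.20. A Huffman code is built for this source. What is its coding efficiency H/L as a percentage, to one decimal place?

98.8%

Entropy H = −Σ p log₂ p ≈ 2.3817 bits.
Huffman merges: 1/25+9/100→13/100; 13/100+3/20→7/25; 1/5+6/25→11/25; 7/25+7/25→14/25; 11/25+14/25→1. L = 241/100 ≈ 2.4100.
Efficiency = H/L = 2.3817/2.4100 = 98.8%.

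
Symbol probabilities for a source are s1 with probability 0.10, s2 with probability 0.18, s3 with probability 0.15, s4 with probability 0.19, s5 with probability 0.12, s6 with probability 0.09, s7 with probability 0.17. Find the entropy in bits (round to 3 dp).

2.758 bits

H = −Σ pᵢ log₂ pᵢ.
−0.10·log₂(0.10) = 0.3322
−0.18·log₂(0.18) = 0.4453
−0.15·log₂(0.15) = 0.4105
−0.19·log₂(0.19) = 0.4552
−0.12·log₂(0.12) = 0.3671
−0.09·log₂(0.09) = 0.3127
−0.17·log₂(0.17) = 0.4346
Sum ≈ 2.7576 → 2.758 bits.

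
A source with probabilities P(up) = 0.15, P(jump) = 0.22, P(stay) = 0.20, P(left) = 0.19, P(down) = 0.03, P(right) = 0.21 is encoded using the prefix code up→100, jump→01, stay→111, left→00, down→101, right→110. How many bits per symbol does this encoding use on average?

2.59 bits/symbol

L̄ = Σ pᵢ·ℓᵢ = 0.15·3 + 0.22·2 + 0.20·3 + 0.19·2 + 0.03·3 + 0.21·3 = 2.59 bits/symbol.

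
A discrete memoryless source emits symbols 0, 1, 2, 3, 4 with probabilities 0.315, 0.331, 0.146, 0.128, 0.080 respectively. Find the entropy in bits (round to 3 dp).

2.129 bits

H = −Σ pᵢ log₂ pᵢ.
−0.315·log₂(0.315) = 0.5250
−0.331·log₂(0.331) = 0.5280
−0.146·log₂(0.146) = 0.4053
−0.128·log₂(0.128) = 0.3796
−0.080·log₂(0.080) = 0.2915
Sum ≈ 2.1294 → 2.129 bits.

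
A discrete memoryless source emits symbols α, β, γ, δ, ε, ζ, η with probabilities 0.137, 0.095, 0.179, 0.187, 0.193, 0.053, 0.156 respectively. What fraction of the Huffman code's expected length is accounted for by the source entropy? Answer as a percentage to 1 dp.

Entropy H = −Σ p log₂ p ≈ 2.7129 bits.
Huffman merges: 53/1000+19/200→37/250; 137/1000+37/250→57/200; 39/250+179/1000→67/200; 187/1000+193/1000→19/50; 57/200+67/200→31/50; 19/50+31/50→1. L = 346/125 ≈ 2.7680.
Efficiency = H/L = 2.7129/2.7680 = 98.0%.

98.0%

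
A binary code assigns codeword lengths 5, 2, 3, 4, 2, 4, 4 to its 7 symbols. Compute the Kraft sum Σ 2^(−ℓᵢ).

With common denominator 2^5 = 32: Σ 2^(−ℓᵢ) = 1/32 + 8/32 + 4/32 + 2/32 + 8/32 + 2/32 + 2/32 = 27/32 = 0.84375.

0.84375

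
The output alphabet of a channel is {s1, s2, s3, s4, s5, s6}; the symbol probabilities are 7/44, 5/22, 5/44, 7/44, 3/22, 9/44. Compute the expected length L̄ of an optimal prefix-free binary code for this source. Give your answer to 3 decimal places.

2.568 bits/symbol

Repeatedly combine the two least-probable nodes; the expected code length is the sum of the merged weights.
merge 5/44 + 3/22 → 1/4
merge 7/44 + 7/44 → 7/22
merge 9/44 + 5/22 → 19/44
merge 1/4 + 7/22 → 25/44
merge 19/44 + 25/44 → 1
L = 1/4 + 7/22 + 19/44 + 25/44 + 1 = 113/44 ≈ 2.568 bits/symbol.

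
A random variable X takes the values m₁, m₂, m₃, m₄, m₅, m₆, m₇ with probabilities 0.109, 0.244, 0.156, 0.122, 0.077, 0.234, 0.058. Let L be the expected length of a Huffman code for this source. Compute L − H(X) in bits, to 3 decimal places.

Entropy H = −Σ p log₂ p ≈ 2.6469 bits.
Huffman merges: 29/500+77/1000→27/200; 109/1000+61/500→231/1000; 27/200+39/250→291/1000; 231/1000+117/500→93/200; 61/250+291/1000→107/200; 93/200+107/200→1. L = 2657/1000 ≈ 2.6570.
L − H = 2.6570 − 2.6469 = 0.010 bits.

0.010 bits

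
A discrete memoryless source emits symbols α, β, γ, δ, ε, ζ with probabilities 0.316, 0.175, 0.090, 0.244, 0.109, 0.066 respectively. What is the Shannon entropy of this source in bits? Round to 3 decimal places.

H = −Σ pᵢ log₂ pᵢ.
−0.316·log₂(0.316) = 0.5252
−0.175·log₂(0.175) = 0.4401
−0.090·log₂(0.090) = 0.3127
−0.244·log₂(0.244) = 0.4966
−0.109·log₂(0.109) = 0.3485
−0.066·log₂(0.066) = 0.2588
Sum ≈ 2.3818 → 2.382 bits.

2.382 bits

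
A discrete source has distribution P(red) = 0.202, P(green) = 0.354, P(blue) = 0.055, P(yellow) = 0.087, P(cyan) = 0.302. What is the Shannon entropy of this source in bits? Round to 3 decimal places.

H = −Σ pᵢ log₂ pᵢ.
−0.202·log₂(0.202) = 0.4661
−0.354·log₂(0.354) = 0.5304
−0.055·log₂(0.055) = 0.2301
−0.087·log₂(0.087) = 0.3065
−0.302·log₂(0.302) = 0.5217
Sum ≈ 2.0548 → 2.055 bits.

2.055 bits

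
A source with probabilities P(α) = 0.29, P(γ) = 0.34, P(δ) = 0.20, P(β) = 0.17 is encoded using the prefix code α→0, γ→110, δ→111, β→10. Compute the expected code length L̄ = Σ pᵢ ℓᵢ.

2.25 bits/symbol

L̄ = Σ pᵢ·ℓᵢ = 0.29·1 + 0.34·3 + 0.20·3 + 0.17·2 = 2.25 bits/symbol.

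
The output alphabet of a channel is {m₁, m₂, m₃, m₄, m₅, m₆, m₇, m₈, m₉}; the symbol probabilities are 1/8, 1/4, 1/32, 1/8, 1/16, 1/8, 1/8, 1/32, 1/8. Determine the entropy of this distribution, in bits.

2.9375 bits

Each probability is a power of 1/2, so log₂(1/p) is an integer.
H = Σ p·log₂(1/p) = 1/8·3 + 1/4·2 + 1/32·5 + 1/8·3 + 1/16·4 + 1/8·3 + 1/8·3 + 1/32·5 + 1/8·3 = 2.9375 bits.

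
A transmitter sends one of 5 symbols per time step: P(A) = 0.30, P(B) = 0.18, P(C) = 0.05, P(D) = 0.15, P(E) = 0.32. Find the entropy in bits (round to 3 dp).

H = −Σ pᵢ log₂ pᵢ.
−0.30·log₂(0.30) = 0.5211
−0.18·log₂(0.18) = 0.4453
−0.05·log₂(0.05) = 0.2161
−0.15·log₂(0.15) = 0.4105
−0.32·log₂(0.32) = 0.5260
Sum ≈ 2.1191 → 2.119 bits.

2.119 bits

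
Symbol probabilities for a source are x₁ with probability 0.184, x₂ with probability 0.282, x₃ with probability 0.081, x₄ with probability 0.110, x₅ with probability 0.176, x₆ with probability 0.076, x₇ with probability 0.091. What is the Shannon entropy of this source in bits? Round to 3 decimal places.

2.647 bits

H = −Σ pᵢ log₂ pᵢ.
−0.184·log₂(0.184) = 0.4494
−0.282·log₂(0.282) = 0.5150
−0.081·log₂(0.081) = 0.2937
−0.110·log₂(0.110) = 0.3503
−0.176·log₂(0.176) = 0.4411
−0.076·log₂(0.076) = 0.2826
−0.091·log₂(0.091) = 0.3147
Sum ≈ 2.6467 → 2.647 bits.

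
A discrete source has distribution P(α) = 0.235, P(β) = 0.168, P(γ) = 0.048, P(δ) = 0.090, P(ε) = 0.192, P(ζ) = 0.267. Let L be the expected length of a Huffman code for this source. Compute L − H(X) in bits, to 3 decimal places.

0.032 bits

Entropy H = −Σ p log₂ p ≈ 2.4120 bits.
Huffman merges: 6/125+9/100→69/500; 69/500+21/125→153/500; 24/125+47/200→427/1000; 267/1000+153/500→573/1000; 427/1000+573/1000→1. L = 611/250 ≈ 2.4440.
L − H = 2.4440 − 2.4120 = 0.032 bits.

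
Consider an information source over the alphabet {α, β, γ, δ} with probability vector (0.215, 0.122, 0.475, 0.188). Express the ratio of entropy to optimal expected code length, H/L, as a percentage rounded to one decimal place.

Entropy H = −Σ p log₂ p ≈ 1.8105 bits.
Huffman merges: 61/500+47/250→31/100; 43/200+31/100→21/40; 19/40+21/40→1. L = 367/200 ≈ 1.8350.
Efficiency = H/L = 1.8105/1.8350 = 98.7%.

98.7%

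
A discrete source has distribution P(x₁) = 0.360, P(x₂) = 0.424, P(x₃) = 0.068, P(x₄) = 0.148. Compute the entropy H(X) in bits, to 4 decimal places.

H = −Σ pᵢ log₂ pᵢ.
−0.360·log₂(0.360) = 0.5306
−0.424·log₂(0.424) = 0.5249
−0.068·log₂(0.068) = 0.2637
−0.148·log₂(0.148) = 0.4079
Sum ≈ 1.7271 → 1.7271 bits.

1.7271 bits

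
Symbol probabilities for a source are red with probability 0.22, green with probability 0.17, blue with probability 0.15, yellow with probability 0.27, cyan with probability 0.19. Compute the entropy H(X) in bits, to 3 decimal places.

H = −Σ pᵢ log₂ pᵢ.
−0.22·log₂(0.22) = 0.4806
−0.17·log₂(0.17) = 0.4346
−0.15·log₂(0.15) = 0.4105
−0.27·log₂(0.27) = 0.5100
−0.19·log₂(0.19) = 0.4552
Sum ≈ 2.2910 → 2.291 bits.

2.291 bits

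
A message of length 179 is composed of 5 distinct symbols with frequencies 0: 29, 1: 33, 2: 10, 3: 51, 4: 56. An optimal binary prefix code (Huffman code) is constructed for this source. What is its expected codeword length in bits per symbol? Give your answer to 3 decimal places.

2.218 bits/symbol

Probabilities are the counts divided by 179.
Repeatedly combine the two least-probable nodes; the expected code length is the sum of the merged weights.
merge 10/179 + 29/179 → 39/179
merge 33/179 + 39/179 → 72/179
merge 51/179 + 56/179 → 107/179
merge 72/179 + 107/179 → 1
L = 39/179 + 72/179 + 107/179 + 1 = 397/179 ≈ 2.218 bits/symbol.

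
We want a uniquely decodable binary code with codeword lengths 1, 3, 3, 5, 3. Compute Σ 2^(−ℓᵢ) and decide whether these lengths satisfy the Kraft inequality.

0.90625; yes

With common denominator 2^5 = 32: Σ 2^(−ℓᵢ) = 16/32 + 4/32 + 4/32 + 1/32 + 4/32 = 29/32 = 0.90625.
Kraft's inequality requires Σ ≤ 1; here Σ = 0.90625 ≤ 1, so such a prefix code exists.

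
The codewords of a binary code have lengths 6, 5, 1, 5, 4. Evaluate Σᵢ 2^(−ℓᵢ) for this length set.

0.640625

With common denominator 2^6 = 64: Σ 2^(−ℓᵢ) = 1/64 + 2/64 + 32/64 + 2/64 + 4/64 = 41/64 = 0.640625.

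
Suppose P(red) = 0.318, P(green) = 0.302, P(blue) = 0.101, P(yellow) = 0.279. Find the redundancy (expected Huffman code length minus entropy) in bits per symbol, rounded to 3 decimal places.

Entropy H = −Σ p log₂ p ≈ 1.8952 bits.
Huffman merges: 101/1000+279/1000→19/50; 151/500+159/500→31/50; 19/50+31/50→1. L = 2 ≈ 2.0000.
L − H = 2.0000 − 1.8952 = 0.105 bits.

0.105 bits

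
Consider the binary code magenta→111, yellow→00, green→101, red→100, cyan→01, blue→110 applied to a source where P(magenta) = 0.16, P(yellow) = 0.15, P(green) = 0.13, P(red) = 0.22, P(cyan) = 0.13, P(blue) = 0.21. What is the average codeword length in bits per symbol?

2.72 bits/symbol

L̄ = Σ pᵢ·ℓᵢ = 0.16·3 + 0.15·2 + 0.13·3 + 0.22·3 + 0.13·2 + 0.21·3 = 2.72 bits/symbol.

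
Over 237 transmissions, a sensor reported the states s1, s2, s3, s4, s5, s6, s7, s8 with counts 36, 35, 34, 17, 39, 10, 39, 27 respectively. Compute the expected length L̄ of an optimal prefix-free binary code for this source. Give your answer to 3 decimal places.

Probabilities are the counts divided by 237.
Repeatedly combine the two least-probable nodes; the expected code length is the sum of the merged weights.
merge 10/237 + 17/237 → 9/79
merge 9/79 + 9/79 → 18/79
merge 34/237 + 35/237 → 23/79
merge 12/79 + 13/79 → 25/79
merge 13/79 + 18/79 → 31/79
merge 23/79 + 25/79 → 48/79
merge 31/79 + 48/79 → 1
L = 9/79 + 18/79 + 23/79 + 25/79 + 31/79 + 48/79 + 1 = 233/79 ≈ 2.949 bits/symbol.

2.949 bits/symbol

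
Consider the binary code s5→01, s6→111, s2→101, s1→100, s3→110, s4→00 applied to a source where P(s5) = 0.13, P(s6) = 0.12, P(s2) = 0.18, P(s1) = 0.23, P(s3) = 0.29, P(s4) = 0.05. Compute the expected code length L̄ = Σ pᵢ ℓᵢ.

2.82 bits/symbol

L̄ = Σ pᵢ·ℓᵢ = 0.13·2 + 0.12·3 + 0.18·3 + 0.23·3 + 0.29·3 + 0.05·2 = 2.82 bits/symbol.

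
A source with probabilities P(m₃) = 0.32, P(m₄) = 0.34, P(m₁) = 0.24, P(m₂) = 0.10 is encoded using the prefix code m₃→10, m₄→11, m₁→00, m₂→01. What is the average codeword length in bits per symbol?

2 bits/symbol

L̄ = Σ pᵢ·ℓᵢ = 0.32·2 + 0.34·2 + 0.24·2 + 0.10·2 = 2 bits/symbol.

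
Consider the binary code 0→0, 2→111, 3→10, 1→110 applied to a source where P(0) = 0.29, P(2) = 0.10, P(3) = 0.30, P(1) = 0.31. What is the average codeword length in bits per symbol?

L̄ = Σ pᵢ·ℓᵢ = 0.29·1 + 0.10·3 + 0.30·2 + 0.31·3 = 2.12 bits/symbol.

2.12 bits/symbol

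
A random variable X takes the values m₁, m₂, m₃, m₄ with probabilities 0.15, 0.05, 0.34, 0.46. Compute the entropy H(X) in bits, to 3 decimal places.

H = −Σ pᵢ log₂ pᵢ.
−0.15·log₂(0.15) = 0.4105
−0.05·log₂(0.05) = 0.2161
−0.34·log₂(0.34) = 0.5292
−0.46·log₂(0.46) = 0.5153
Sum ≈ 1.6712 → 1.671 bits.

1.671 bits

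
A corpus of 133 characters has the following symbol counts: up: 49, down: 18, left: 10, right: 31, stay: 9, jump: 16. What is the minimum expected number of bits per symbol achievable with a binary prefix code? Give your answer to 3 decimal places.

Probabilities are the counts divided by 133.
Repeatedly combine the two least-probable nodes; the expected code length is the sum of the merged weights.
merge 9/133 + 10/133 → 1/7
merge 16/133 + 18/133 → 34/133
merge 1/7 + 31/133 → 50/133
merge 34/133 + 7/19 → 83/133
merge 50/133 + 83/133 → 1
L = 1/7 + 34/133 + 50/133 + 83/133 + 1 = 319/133 ≈ 2.398 bits/symbol.

2.398 bits/symbol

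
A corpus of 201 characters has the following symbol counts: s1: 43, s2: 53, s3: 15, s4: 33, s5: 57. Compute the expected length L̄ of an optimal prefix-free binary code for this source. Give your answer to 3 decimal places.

Probabilities are the counts divided by 201.
Repeatedly combine the two least-probable nodes; the expected code length is the sum of the merged weights.
merge 5/67 + 11/67 → 16/67
merge 43/201 + 16/67 → 91/201
merge 53/201 + 19/67 → 110/201
merge 91/201 + 110/201 → 1
L = 16/67 + 91/201 + 110/201 + 1 = 150/67 ≈ 2.239 bits/symbol.

2.239 bits/symbol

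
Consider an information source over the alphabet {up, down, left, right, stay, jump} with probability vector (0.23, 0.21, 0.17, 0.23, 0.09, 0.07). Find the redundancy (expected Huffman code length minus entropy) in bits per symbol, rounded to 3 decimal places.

0.026 bits

Entropy H = −Σ p log₂ p ≈ 2.4640 bits.
Huffman merges: 7/100+9/100→4/25; 4/25+17/100→33/100; 21/100+23/100→11/25; 23/100+33/100→14/25; 11/25+14/25→1. L = 249/100 ≈ 2.4900.
L − H = 2.4900 − 2.4640 = 0.026 bits.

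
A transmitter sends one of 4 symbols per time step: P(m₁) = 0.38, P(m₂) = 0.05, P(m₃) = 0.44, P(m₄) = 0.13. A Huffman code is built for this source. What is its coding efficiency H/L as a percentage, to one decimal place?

Entropy H = −Σ p log₂ p ≈ 1.6503 bits.
Huffman merges: 1/20+13/100→9/50; 9/50+19/50→14/25; 11/25+14/25→1. L = 87/50 ≈ 1.7400.
Efficiency = H/L = 1.6503/1.7400 = 94.8%.

94.8%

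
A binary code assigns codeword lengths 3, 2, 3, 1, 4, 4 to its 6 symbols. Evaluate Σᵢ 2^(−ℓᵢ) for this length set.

With common denominator 2^4 = 16: Σ 2^(−ℓᵢ) = 2/16 + 4/16 + 2/16 + 8/16 + 1/16 + 1/16 = 18/16 = 1.125.

1.125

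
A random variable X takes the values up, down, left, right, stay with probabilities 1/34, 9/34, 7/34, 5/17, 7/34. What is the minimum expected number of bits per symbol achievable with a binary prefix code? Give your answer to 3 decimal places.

2.235 bits/symbol

Repeatedly combine the two least-probable nodes; the expected code length is the sum of the merged weights.
merge 1/34 + 7/34 → 4/17
merge 7/34 + 4/17 → 15/34
merge 9/34 + 5/17 → 19/34
merge 15/34 + 19/34 → 1
L = 4/17 + 15/34 + 19/34 + 1 = 38/17 ≈ 2.235 bits/symbol.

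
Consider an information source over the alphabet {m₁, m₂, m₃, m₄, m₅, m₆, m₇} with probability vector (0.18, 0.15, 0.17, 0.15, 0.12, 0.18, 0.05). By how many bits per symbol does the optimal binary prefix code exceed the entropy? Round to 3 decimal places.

Entropy H = −Σ p log₂ p ≈ 2.7295 bits.
Huffman merges: 1/20+3/25→17/100; 3/20+3/20→3/10; 17/100+17/100→17/50; 9/50+9/50→9/25; 3/10+17/50→16/25; 9/25+16/25→1. L = 281/100 ≈ 2.8100.
L − H = 2.8100 − 2.7295 = 0.081 bits.

0.081 bits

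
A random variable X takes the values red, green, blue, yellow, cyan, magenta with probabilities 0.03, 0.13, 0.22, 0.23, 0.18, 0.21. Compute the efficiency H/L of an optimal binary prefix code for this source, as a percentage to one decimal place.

96.8%

Entropy H = −Σ p log₂ p ≈ 2.4208 bits.
Huffman merges: 3/100+13/100→4/25; 4/25+9/50→17/50; 21/100+11/50→43/100; 23/100+17/50→57/100; 43/100+57/100→1. L = 5/2 ≈ 2.5000.
Efficiency = H/L = 2.4208/2.5000 = 96.8%.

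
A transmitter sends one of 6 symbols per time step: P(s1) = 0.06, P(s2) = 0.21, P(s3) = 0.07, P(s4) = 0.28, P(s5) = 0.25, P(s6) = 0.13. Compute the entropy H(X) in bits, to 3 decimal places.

H = −Σ pᵢ log₂ pᵢ.
−0.06·log₂(0.06) = 0.2435
−0.21·log₂(0.21) = 0.4728
−0.07·log₂(0.07) = 0.2686
−0.28·log₂(0.28) = 0.5142
−0.25·log₂(0.25) = 0.5000
−0.13·log₂(0.13) = 0.3826
Sum ≈ 2.3818 → 2.382 bits.

2.382 bits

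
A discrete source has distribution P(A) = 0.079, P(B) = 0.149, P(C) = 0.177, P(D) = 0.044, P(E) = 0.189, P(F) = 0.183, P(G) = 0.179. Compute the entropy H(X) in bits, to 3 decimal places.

H = −Σ pᵢ log₂ pᵢ.
−0.079·log₂(0.079) = 0.2893
−0.149·log₂(0.149) = 0.4092
−0.177·log₂(0.177) = 0.4422
−0.044·log₂(0.044) = 0.1983
−0.189·log₂(0.189) = 0.4543
−0.183·log₂(0.183) = 0.4484
−0.179·log₂(0.179) = 0.4443
Sum ≈ 2.6859 → 2.686 bits.

2.686 bits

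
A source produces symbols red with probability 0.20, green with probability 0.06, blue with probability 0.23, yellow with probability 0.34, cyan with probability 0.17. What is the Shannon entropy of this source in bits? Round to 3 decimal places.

2.159 bits

H = −Σ pᵢ log₂ pᵢ.
−0.20·log₂(0.20) = 0.4644
−0.06·log₂(0.06) = 0.2435
−0.23·log₂(0.23) = 0.4877
−0.34·log₂(0.34) = 0.5292
−0.17·log₂(0.17) = 0.4346
Sum ≈ 2.1593 → 2.159 bits.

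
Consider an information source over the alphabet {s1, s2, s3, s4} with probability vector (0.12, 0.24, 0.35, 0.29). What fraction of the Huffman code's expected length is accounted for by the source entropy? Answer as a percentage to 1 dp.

95.5%

Entropy H = −Σ p log₂ p ≈ 1.9092 bits.
Huffman merges: 3/25+6/25→9/25; 29/100+7/20→16/25; 9/25+16/25→1. L = 2 ≈ 2.0000.
Efficiency = H/L = 1.9092/2.0000 = 95.5%.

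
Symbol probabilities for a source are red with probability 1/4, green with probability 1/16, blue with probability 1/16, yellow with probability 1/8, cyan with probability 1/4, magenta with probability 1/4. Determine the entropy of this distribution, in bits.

2.375 bits

Each probability is a power of 1/2, so log₂(1/p) is an integer.
H = Σ p·log₂(1/p) = 1/4·2 + 1/16·4 + 1/16·4 + 1/8·3 + 1/4·2 + 1/4·2 = 2.375 bits.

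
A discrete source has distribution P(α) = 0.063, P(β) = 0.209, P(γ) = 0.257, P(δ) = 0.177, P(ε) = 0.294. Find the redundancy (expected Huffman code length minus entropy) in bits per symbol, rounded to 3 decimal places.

Entropy H = −Σ p log₂ p ≈ 2.1885 bits.
Huffman merges: 63/1000+177/1000→6/25; 209/1000+6/25→449/1000; 257/1000+147/500→551/1000; 449/1000+551/1000→1. L = 56/25 ≈ 2.2400.
L − H = 2.2400 − 2.1885 = 0.052 bits.

0.052 bits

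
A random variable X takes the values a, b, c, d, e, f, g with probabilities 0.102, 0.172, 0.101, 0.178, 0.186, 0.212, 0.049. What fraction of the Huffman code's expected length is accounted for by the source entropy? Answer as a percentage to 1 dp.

Entropy H = −Σ p log₂ p ≈ 2.6890 bits.
Huffman merges: 49/1000+101/1000→3/20; 51/500+3/20→63/250; 43/250+89/500→7/20; 93/500+53/250→199/500; 63/250+7/20→301/500; 199/500+301/500→1. L = 344/125 ≈ 2.7520.
Efficiency = H/L = 2.6890/2.7520 = 97.7%.

97.7%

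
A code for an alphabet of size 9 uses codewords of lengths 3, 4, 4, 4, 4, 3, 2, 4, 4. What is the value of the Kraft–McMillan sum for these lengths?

With common denominator 2^4 = 16: Σ 2^(−ℓᵢ) = 2/16 + 1/16 + 1/16 + 1/16 + 1/16 + 2/16 + 4/16 + 1/16 + 1/16 = 14/16 = 0.875.

0.875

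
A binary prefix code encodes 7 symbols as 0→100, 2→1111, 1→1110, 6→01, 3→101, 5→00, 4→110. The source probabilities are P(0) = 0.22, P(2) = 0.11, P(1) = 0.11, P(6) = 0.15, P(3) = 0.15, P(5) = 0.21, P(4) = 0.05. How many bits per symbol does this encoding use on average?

2.86 bits/symbol

L̄ = Σ pᵢ·ℓᵢ = 0.22·3 + 0.11·4 + 0.11·4 + 0.15·2 + 0.15·3 + 0.21·2 + 0.05·3 = 2.86 bits/symbol.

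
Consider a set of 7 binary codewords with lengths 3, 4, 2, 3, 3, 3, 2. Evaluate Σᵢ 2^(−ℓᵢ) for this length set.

With common denominator 2^4 = 16: Σ 2^(−ℓᵢ) = 2/16 + 1/16 + 4/16 + 2/16 + 2/16 + 2/16 + 4/16 = 17/16 = 1.0625.

1.0625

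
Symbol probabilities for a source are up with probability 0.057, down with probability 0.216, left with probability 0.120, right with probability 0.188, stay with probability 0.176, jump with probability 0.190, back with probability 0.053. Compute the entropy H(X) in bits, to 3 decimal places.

2.654 bits

H = −Σ pᵢ log₂ pᵢ.
−0.057·log₂(0.057) = 0.2356
−0.216·log₂(0.216) = 0.4776
−0.120·log₂(0.120) = 0.3671
−0.188·log₂(0.188) = 0.4533
−0.176·log₂(0.176) = 0.4411
−0.190·log₂(0.190) = 0.4552
−0.053·log₂(0.053) = 0.2246
Sum ≈ 2.6545 → 2.654 bits.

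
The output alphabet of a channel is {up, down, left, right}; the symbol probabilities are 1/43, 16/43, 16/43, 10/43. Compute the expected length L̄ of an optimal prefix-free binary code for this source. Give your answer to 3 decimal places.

Repeatedly combine the two least-probable nodes; the expected code length is the sum of the merged weights.
merge 1/43 + 10/43 → 11/43
merge 11/43 + 16/43 → 27/43
merge 16/43 + 27/43 → 1
L = 11/43 + 27/43 + 1 = 81/43 ≈ 1.884 bits/symbol.

1.884 bits/symbol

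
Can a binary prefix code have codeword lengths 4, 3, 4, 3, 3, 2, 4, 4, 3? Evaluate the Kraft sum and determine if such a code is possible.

1; yes

With common denominator 2^4 = 16: Σ 2^(−ℓᵢ) = 1/16 + 2/16 + 1/16 + 2/16 + 2/16 + 4/16 + 1/16 + 1/16 + 2/16 = 16/16 = 1.
Kraft's inequality requires Σ ≤ 1; here Σ = 1 ≤ 1, so such a prefix code exists.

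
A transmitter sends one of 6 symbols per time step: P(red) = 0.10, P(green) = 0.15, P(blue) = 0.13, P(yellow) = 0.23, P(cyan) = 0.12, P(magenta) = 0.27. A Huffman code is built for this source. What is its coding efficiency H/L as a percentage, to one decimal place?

Entropy H = −Σ p log₂ p ≈ 2.4901 bits.
Huffman merges: 1/10+3/25→11/50; 13/100+3/20→7/25; 11/50+23/100→9/20; 27/100+7/25→11/20; 9/20+11/20→1. L = 5/2 ≈ 2.5000.
Efficiency = H/L = 2.4901/2.5000 = 99.6%.

99.6%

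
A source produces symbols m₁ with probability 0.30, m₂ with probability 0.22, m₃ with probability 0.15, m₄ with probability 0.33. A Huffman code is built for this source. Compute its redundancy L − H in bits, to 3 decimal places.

0.060 bits

Entropy H = −Σ p log₂ p ≈ 1.9400 bits.
Huffman merges: 3/20+11/50→37/100; 3/10+33/100→63/100; 37/100+63/100→1. L = 2 ≈ 2.0000.
L − H = 2.0000 − 1.9400 = 0.060 bits.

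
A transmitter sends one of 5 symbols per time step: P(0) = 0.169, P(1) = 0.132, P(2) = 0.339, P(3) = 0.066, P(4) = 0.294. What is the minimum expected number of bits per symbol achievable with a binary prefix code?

2.198 bits/symbol

Repeatedly combine the two least-probable nodes; the expected code length is the sum of the merged weights.
merge 33/500 + 33/250 → 99/500
merge 169/1000 + 99/500 → 367/1000
merge 147/500 + 339/1000 → 633/1000
merge 367/1000 + 633/1000 → 1
L = 99/500 + 367/1000 + 633/1000 + 1 = 1099/500 = 2.198 bits/symbol.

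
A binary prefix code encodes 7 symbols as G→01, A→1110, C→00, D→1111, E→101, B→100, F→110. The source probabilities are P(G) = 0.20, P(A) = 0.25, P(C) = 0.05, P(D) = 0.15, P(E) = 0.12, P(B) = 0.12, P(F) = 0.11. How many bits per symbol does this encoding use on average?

3.15 bits/symbol

L̄ = Σ pᵢ·ℓᵢ = 0.20·2 + 0.25·4 + 0.05·2 + 0.15·4 + 0.12·3 + 0.12·3 + 0.11·3 = 3.15 bits/symbol.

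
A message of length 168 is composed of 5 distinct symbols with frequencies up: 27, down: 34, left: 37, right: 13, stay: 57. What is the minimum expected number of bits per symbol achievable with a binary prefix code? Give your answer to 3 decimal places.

Probabilities are the counts divided by 168.
Repeatedly combine the two least-probable nodes; the expected code length is the sum of the merged weights.
merge 13/168 + 9/56 → 5/21
merge 17/84 + 37/168 → 71/168
merge 5/21 + 19/56 → 97/168
merge 71/168 + 97/168 → 1
L = 5/21 + 71/168 + 97/168 + 1 = 47/21 ≈ 2.238 bits/symbol.

2.238 bits/symbol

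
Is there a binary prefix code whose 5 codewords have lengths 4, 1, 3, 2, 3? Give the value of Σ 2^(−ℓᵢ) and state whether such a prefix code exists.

With common denominator 2^4 = 16: Σ 2^(−ℓᵢ) = 1/16 + 8/16 + 2/16 + 4/16 + 2/16 = 17/16 = 1.0625.
Kraft's inequality requires Σ ≤ 1; here Σ = 1.0625 > 1, so no such prefix code exists.

1.0625; no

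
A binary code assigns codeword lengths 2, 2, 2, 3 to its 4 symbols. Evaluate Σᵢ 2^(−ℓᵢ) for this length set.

With common denominator 2^3 = 8: Σ 2^(−ℓᵢ) = 2/8 + 2/8 + 2/8 + 1/8 = 7/8 = 0.875.

0.875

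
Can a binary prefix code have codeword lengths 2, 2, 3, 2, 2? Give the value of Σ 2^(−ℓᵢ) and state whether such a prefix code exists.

1.125; no

With common denominator 2^3 = 8: Σ 2^(−ℓᵢ) = 2/8 + 2/8 + 1/8 + 2/8 + 2/8 = 9/8 = 1.125.
Kraft's inequality requires Σ ≤ 1; here Σ = 1.125 > 1, so no such prefix code exists.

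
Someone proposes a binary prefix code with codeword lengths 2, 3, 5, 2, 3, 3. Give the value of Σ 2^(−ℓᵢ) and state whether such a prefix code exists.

0.90625; yes

With common denominator 2^5 = 32: Σ 2^(−ℓᵢ) = 8/32 + 4/32 + 1/32 + 8/32 + 4/32 + 4/32 = 29/32 = 0.90625.
Kraft's inequality requires Σ ≤ 1; here Σ = 0.90625 ≤ 1, so such a prefix code exists.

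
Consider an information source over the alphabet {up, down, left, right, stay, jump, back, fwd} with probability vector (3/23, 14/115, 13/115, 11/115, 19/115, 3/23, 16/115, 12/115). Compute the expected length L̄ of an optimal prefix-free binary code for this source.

3 bits/symbol

Repeatedly combine the two least-probable nodes; the expected code length is the sum of the merged weights.
merge 11/115 + 12/115 → 1/5
merge 13/115 + 14/115 → 27/115
merge 3/23 + 3/23 → 6/23
merge 16/115 + 19/115 → 7/23
merge 1/5 + 27/115 → 10/23
merge 6/23 + 7/23 → 13/23
merge 10/23 + 13/23 → 1
L = 1/5 + 27/115 + 6/23 + 7/23 + 10/23 + 13/23 + 1 = 3 bits/symbol.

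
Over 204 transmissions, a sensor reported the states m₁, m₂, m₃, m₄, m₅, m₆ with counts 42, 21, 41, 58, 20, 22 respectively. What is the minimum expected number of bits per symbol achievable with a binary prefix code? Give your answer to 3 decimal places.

Probabilities are the counts divided by 204.
Repeatedly combine the two least-probable nodes; the expected code length is the sum of the merged weights.
merge 5/51 + 7/68 → 41/204
merge 11/102 + 41/204 → 21/68
merge 41/204 + 7/34 → 83/204
merge 29/102 + 21/68 → 121/204
merge 83/204 + 121/204 → 1
L = 41/204 + 21/68 + 83/204 + 121/204 + 1 = 128/51 ≈ 2.510 bits/symbol.

2.510 bits/symbol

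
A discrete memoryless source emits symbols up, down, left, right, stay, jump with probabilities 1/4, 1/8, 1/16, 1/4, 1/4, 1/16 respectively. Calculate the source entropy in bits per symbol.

2.375 bits

Each probability is a power of 1/2, so log₂(1/p) is an integer.
H = Σ p·log₂(1/p) = 1/4·2 + 1/8·3 + 1/16·4 + 1/4·2 + 1/4·2 + 1/16·4 = 2.375 bits.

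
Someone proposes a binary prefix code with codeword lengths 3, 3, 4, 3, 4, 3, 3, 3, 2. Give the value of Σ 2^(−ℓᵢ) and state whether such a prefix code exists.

1.125; no

With common denominator 2^4 = 16: Σ 2^(−ℓᵢ) = 2/16 + 2/16 + 1/16 + 2/16 + 1/16 + 2/16 + 2/16 + 2/16 + 4/16 = 18/16 = 1.125.
Kraft's inequality requires Σ ≤ 1; here Σ = 1.125 > 1, so no such prefix code exists.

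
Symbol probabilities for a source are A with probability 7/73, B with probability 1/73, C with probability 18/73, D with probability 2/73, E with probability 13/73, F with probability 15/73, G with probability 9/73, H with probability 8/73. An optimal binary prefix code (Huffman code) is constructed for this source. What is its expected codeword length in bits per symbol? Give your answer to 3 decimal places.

Repeatedly combine the two least-probable nodes; the expected code length is the sum of the merged weights.
merge 1/73 + 2/73 → 3/73
merge 3/73 + 7/73 → 10/73
merge 8/73 + 9/73 → 17/73
merge 10/73 + 13/73 → 23/73
merge 15/73 + 17/73 → 32/73
merge 18/73 + 23/73 → 41/73
merge 32/73 + 41/73 → 1
L = 3/73 + 10/73 + 17/73 + 23/73 + 32/73 + 41/73 + 1 = 199/73 ≈ 2.726 bits/symbol.

2.726 bits/symbol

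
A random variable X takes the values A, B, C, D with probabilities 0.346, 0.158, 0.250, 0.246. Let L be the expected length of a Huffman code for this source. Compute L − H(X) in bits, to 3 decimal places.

Entropy H = −Σ p log₂ p ≈ 1.9481 bits.
Huffman merges: 79/500+123/500→101/250; 1/4+173/500→149/250; 101/250+149/250→1. L = 2 ≈ 2.0000.
L − H = 2.0000 − 1.9481 = 0.052 bits.

0.052 bits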